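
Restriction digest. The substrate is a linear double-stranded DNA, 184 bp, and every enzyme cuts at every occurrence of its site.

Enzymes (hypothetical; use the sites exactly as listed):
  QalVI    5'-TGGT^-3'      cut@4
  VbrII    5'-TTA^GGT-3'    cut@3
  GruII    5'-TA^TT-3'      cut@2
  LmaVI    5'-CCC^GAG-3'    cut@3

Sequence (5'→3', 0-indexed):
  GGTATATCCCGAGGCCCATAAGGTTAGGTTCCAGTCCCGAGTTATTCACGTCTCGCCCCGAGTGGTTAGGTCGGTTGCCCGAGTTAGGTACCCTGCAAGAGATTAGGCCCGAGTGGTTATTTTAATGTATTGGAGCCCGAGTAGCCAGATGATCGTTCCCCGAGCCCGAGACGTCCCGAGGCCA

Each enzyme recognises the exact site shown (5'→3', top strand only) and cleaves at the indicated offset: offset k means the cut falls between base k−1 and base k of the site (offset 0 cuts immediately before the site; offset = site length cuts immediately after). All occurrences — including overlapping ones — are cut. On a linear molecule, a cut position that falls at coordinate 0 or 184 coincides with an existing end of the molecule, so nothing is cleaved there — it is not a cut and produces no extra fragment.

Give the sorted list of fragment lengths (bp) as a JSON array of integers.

[2,2,6,6,6,7,7,7,9,10,10,10,12,12,15,16,23,24]

Scan for sites:
  QalVI (TGGT, off=4): starts [62, 113] → cuts [66, 117]
  VbrII (TTAGGT, off=3): starts [23, 65, 83] → cuts [26, 68, 86]
  GruII (TATT, off=2): starts [42, 117, 127] → cuts [44, 119, 129]
  LmaVI (CCCGAG, off=3): starts [7, 35, 56, 77, 107, 135, 158, 164, 174] → cuts [10, 38, 59, 80, 110, 138, 161, 167, 177]

Pooled cuts: [10, 26, 38, 44, 59, 66, 68, 80, 86, 110, 117, 119, 129, 138, 161, 167, 177]

Fragment lengths:
  [0,10): 10 bp
  [10,26): 16 bp
  [26,38): 12 bp
  [38,44): 6 bp
  [44,59): 15 bp
  [59,66): 7 bp
  [66,68): 2 bp
  [68,80): 12 bp
  [80,86): 6 bp
  [86,110): 24 bp
  [110,117): 7 bp
  [117,119): 2 bp
  [119,129): 10 bp
  [129,138): 9 bp
  [138,161): 23 bp
  [161,167): 6 bp
  [167,177): 10 bp
  [177,184): 7 bp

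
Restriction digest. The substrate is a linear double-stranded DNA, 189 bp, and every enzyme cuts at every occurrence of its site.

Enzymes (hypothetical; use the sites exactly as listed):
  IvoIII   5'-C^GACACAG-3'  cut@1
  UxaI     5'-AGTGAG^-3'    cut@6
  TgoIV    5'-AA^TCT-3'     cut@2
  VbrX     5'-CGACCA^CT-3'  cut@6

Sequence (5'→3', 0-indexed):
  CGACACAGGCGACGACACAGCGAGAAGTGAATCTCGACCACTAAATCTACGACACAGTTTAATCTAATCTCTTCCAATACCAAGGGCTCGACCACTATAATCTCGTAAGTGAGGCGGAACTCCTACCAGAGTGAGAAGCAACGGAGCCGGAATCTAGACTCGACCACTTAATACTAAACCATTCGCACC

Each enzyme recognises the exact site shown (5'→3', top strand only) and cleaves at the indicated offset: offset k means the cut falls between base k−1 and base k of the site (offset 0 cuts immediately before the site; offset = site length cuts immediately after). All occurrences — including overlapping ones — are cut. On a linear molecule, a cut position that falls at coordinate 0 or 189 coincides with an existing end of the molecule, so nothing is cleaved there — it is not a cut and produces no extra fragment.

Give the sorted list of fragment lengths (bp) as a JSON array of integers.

[1,5,5,5,6,9,12,12,13,14,17,18,22,23,27]

Site scan:
  IvoIII CGACACAG/1: at [0, 12, 49] ⇒ [1, 13, 50]
  UxaI AGTGAG/6: at [107, 129] ⇒ [113, 135]
  TgoIV AATCT/2: at [29, 43, 60, 65, 98, 150] ⇒ [31, 45, 62, 67, 100, 152]
  VbrX CGACCACT/6: at [34, 88, 160] ⇒ [40, 94, 166]

All cut coordinates (distinct, sorted): [1, 13, 31, 40, 45, 50, 62, 67, 94, 100, 113, 135, 152, 166]

Fragment lengths:
  [0,1): 1 bp
  [1,13): 12 bp
  [13,31): 18 bp
  [31,40): 9 bp
  [40,45): 5 bp
  [45,50): 5 bp
  [50,62): 12 bp
  [62,67): 5 bp
  [67,94): 27 bp
  [94,100): 6 bp
  [100,113): 13 bp
  [113,135): 22 bp
  [135,152): 17 bp
  [152,166): 14 bp
  [166,189): 23 bp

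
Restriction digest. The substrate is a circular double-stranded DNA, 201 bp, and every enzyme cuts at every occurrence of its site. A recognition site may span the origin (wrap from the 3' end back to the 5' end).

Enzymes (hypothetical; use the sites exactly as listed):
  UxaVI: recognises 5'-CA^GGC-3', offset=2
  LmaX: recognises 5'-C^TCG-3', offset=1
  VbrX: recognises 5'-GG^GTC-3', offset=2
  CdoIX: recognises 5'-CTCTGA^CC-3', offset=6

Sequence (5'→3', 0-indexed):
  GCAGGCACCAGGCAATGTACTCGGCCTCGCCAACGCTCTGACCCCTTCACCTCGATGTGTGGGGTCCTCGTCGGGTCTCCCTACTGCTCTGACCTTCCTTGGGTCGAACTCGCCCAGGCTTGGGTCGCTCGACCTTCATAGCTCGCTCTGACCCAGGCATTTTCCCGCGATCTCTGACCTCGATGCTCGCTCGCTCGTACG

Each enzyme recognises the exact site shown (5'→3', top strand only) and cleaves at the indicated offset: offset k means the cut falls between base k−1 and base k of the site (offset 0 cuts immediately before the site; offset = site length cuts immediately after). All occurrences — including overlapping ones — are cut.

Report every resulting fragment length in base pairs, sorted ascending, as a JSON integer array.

[2,4,4,4,4,5,6,7,7,7,7,7,7,9,10,10,10,10,12,14,15,18,22]

Per-enzyme occurrences:
  UxaVI (CAGGC, off=2): starts [1, 8, 114, 153] → cuts [3, 10, 116, 155]
  LmaX (CTCG, off=1): starts [19, 25, 50, 66, 108, 127, 141, 178, 185, 189, 193] → cuts [20, 26, 51, 67, 109, 128, 142, 179, 186, 190, 194]
  VbrX (GGGTC, off=2): starts [61, 72, 100, 121] → cuts [63, 74, 102, 123]
  CdoIX (CTCTGACC, off=6): starts [35, 86, 145, 171] → cuts [41, 92, 151, 177]

All cut coordinates (distinct, sorted): [3, 10, 20, 26, 41, 51, 63, 67, 74, 92, 102, 109, 116, 123, 128, 142, 151, 155, 177, 179, 186, 190, 194]

Fragments:
  3→10: 7 bp
  10→20: 10 bp
  20→26: 6 bp
  26→41: 15 bp
  41→51: 10 bp
  51→63: 12 bp
  63→67: 4 bp
  67→74: 7 bp
  74→92: 18 bp
  92→102: 10 bp
  102→109: 7 bp
  109→116: 7 bp
  116→123: 7 bp
  123→128: 5 bp
  128→142: 14 bp
  142→151: 9 bp
  151→155: 4 bp
  155→177: 22 bp
  177→179: 2 bp
  179→186: 7 bp
  186→190: 4 bp
  190→194: 4 bp
  194→3 (wrap): 201-194+3 = 10 bp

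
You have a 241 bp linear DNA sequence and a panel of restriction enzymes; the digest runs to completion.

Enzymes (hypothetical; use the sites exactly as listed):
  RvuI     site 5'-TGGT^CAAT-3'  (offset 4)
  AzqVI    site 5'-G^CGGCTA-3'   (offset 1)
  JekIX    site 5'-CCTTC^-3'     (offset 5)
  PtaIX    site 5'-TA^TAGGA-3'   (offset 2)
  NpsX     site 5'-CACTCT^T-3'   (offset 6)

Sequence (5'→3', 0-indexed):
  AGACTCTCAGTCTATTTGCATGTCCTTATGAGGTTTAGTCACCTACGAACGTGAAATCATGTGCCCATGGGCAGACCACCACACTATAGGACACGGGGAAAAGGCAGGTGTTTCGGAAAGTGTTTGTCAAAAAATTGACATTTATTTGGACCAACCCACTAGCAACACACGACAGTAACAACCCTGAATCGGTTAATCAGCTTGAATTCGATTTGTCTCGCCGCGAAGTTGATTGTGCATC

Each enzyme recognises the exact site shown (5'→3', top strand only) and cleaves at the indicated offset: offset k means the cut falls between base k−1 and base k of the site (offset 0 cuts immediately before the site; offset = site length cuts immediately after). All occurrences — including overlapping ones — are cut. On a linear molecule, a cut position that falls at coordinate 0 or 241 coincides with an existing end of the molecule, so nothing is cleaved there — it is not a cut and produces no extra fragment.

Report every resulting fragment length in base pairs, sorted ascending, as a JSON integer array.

[86,155]

Scan for sites:
  RvuI (TGGTCAAT, off=4): no sites
  AzqVI (GCGGCTA, off=1): no sites
  JekIX (CCTTC, off=5): no sites
  PtaIX (TATAGGA, off=2): starts [84] → cuts [86]
  NpsX (CACTCTT, off=6): no sites

Pooled cuts: [86]

Fragments:
  [0,86): 86 bp
  [86,241): 155 bp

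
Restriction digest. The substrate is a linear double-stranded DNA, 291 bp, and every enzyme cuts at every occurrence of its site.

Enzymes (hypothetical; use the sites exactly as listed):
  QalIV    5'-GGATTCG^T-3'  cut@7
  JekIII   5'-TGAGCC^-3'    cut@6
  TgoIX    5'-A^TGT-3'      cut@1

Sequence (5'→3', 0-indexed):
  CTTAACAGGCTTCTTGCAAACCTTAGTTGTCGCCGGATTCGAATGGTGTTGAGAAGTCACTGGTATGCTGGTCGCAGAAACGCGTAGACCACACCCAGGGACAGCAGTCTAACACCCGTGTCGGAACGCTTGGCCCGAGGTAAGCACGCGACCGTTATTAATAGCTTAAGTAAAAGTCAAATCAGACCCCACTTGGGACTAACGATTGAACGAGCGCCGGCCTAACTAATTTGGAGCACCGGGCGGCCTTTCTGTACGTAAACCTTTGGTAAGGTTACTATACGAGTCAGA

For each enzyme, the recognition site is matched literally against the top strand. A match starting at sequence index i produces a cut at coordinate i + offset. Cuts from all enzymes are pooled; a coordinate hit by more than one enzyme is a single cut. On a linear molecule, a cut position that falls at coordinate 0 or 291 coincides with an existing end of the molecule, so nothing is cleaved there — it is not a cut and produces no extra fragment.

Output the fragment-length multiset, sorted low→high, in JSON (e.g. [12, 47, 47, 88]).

[291]

Site scan:
  QalIV (GGATTCGT, off=7): no sites
  JekIII (TGAGCC, off=6): no sites
  TgoIX (ATGT, off=1): no sites

All cut coordinates (distinct, sorted): ∅

Fragments:
  no cuts → one linear fragment of 291 bp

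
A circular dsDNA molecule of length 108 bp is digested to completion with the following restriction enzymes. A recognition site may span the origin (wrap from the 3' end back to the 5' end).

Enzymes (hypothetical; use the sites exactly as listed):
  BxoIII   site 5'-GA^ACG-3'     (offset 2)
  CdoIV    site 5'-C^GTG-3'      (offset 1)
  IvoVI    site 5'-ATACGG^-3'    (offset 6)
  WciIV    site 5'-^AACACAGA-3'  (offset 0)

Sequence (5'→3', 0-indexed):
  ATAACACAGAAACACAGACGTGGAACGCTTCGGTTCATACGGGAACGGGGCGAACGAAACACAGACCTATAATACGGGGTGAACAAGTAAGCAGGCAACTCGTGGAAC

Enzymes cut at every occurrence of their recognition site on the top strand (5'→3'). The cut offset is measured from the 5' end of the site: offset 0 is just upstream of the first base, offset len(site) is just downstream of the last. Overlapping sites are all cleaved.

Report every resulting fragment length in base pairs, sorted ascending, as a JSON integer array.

[2,4,5,8,9,9,9,18,20,24]

Per-enzyme occurrences:
  BxoIII (GAACG, off=2): starts [22, 42, 51] → cuts [24, 44, 53]
  CdoIV (CGTG, off=1): starts [18, 100] → cuts [19, 101]
  IvoVI (ATACGG, off=6): starts [36, 71] → cuts [42, 77]
  WciIV (AACACAGA, off=0): starts [2, 10, 57] → cuts [2, 10, 57]

Pooled cuts: [2, 10, 19, 24, 42, 44, 53, 57, 77, 101]

Fragment lengths:
  2→10: 8 bp
  10→19: 9 bp
  19→24: 5 bp
  24→42: 18 bp
  42→44: 2 bp
  44→53: 9 bp
  53→57: 4 bp
  57→77: 20 bp
  77→101: 24 bp
  101→2 (wrap): 108-101+2 = 9 bp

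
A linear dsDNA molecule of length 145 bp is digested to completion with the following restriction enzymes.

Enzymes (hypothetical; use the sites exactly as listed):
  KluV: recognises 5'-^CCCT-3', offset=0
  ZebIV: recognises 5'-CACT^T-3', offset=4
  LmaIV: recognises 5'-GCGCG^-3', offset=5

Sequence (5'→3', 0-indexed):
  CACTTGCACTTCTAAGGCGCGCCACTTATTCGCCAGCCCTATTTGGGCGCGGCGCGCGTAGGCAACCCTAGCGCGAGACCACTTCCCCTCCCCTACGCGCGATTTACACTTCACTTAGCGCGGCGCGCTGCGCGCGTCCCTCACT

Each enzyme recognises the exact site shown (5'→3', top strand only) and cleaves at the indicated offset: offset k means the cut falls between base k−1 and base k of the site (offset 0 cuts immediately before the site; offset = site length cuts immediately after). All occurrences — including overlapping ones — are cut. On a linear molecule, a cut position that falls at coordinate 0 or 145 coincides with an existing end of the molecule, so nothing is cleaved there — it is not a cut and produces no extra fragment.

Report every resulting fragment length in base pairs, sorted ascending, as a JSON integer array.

[1,2,2,2,4,5,5,5,5,5,6,7,7,7,8,8,9,10,10,11,11,15]

Site scan:
  KluV (CCCT, off=0): starts [36, 65, 85, 90, 137] → cuts [36, 65, 85, 90, 137]
  ZebIV (CACTT, off=4): starts [0, 6, 22, 79, 106, 111] → cuts [4, 10, 26, 83, 110, 115]
  LmaIV (GCGCG, off=5): starts [16, 46, 51, 53, 70, 96, 117, 122, 129, 131] → cuts [21, 51, 56, 58, 75, 101, 122, 127, 134, 136]

All cut coordinates (distinct, sorted): [4, 10, 21, 26, 36, 51, 56, 58, 65, 75, 83, 85, 90, 101, 110, 115, 122, 127, 134, 136, 137]

Fragment lengths:
  [0,4): 4 bp
  [4,10): 6 bp
  [10,21): 11 bp
  [21,26): 5 bp
  [26,36): 10 bp
  [36,51): 15 bp
  [51,56): 5 bp
  [56,58): 2 bp
  [58,65): 7 bp
  [65,75): 10 bp
  [75,83): 8 bp
  [83,85): 2 bp
  [85,90): 5 bp
  [90,101): 11 bp
  [101,110): 9 bp
  [110,115): 5 bp
  [115,122): 7 bp
  [122,127): 5 bp
  [127,134): 7 bp
  [134,136): 2 bp
  [136,137): 1 bp
  [137,145): 8 bp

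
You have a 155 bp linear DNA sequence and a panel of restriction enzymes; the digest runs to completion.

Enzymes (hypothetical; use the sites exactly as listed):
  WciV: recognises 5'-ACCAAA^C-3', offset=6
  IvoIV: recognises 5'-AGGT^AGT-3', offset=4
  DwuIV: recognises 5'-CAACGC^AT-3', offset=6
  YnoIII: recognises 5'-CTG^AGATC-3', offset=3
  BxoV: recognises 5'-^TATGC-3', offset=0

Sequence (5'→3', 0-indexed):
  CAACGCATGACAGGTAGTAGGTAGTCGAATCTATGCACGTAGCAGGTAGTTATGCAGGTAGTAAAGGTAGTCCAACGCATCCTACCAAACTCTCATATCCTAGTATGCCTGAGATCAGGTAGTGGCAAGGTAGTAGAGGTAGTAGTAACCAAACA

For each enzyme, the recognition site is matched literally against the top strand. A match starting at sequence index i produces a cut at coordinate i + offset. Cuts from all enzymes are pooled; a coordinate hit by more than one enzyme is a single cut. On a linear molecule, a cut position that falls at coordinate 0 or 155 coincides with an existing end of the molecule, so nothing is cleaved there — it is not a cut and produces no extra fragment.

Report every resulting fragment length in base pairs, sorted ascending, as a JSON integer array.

Scan for sites:
  WciV ACCAAAC/6: at [83, 147] ⇒ [89, 153]
  IvoIV AGGTAGT/4: at [11, 18, 43, 55, 64, 116, 127, 136] ⇒ [15, 22, 47, 59, 68, 120, 131, 140]
  DwuIV CAACGCAT/6: at [0, 72] ⇒ [6, 78]
  YnoIII CTGAGATC/3: at [108] ⇒ [111]
  BxoV TATGC/0: at [31, 50, 103] ⇒ [31, 50, 103]

All cut coordinates (distinct, sorted): [6, 15, 22, 31, 47, 50, 59, 68, 78, 89, 103, 111, 120, 131, 140, 153]

Fragment lengths:
  [0,6): 6 bp
  [6,15): 9 bp
  [15,22): 7 bp
  [22,31): 9 bp
  [31,47): 16 bp
  [47,50): 3 bp
  [50,59): 9 bp
  [59,68): 9 bp
  [68,78): 10 bp
  [78,89): 11 bp
  [89,103): 14 bp
  [103,111): 8 bp
  [111,120): 9 bp
  [120,131): 11 bp
  [131,140): 9 bp
  [140,153): 13 bp
  [153,155): 2 bp

[2,3,6,7,8,9,9,9,9,9,9,10,11,11,13,14,16]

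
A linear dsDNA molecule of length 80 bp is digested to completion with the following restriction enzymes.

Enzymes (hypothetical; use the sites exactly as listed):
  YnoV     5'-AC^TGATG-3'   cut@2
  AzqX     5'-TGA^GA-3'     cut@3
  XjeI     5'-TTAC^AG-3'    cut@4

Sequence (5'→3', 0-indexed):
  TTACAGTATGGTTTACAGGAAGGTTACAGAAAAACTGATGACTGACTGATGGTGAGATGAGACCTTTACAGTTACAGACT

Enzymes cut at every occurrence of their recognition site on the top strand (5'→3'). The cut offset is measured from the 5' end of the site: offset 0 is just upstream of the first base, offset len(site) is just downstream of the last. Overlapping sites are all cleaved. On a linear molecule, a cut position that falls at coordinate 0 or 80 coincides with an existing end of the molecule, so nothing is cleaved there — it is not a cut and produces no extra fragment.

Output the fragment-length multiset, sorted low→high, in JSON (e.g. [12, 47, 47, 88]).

[4,5,5,6,8,9,9,11,11,12]

Site scan:
  YnoV ACTGATG/2: at [33, 44] ⇒ [35, 46]
  AzqX TGAGA/3: at [52, 57] ⇒ [55, 60]
  XjeI TTACAG/4: at [0, 12, 23, 65, 71] ⇒ [4, 16, 27, 69, 75]

All cut coordinates (distinct, sorted): [4, 16, 27, 35, 46, 55, 60, 69, 75]

Fragments:
  [0,4): 4 bp
  [4,16): 12 bp
  [16,27): 11 bp
  [27,35): 8 bp
  [35,46): 11 bp
  [46,55): 9 bp
  [55,60): 5 bp
  [60,69): 9 bp
  [69,75): 6 bp
  [75,80): 5 bp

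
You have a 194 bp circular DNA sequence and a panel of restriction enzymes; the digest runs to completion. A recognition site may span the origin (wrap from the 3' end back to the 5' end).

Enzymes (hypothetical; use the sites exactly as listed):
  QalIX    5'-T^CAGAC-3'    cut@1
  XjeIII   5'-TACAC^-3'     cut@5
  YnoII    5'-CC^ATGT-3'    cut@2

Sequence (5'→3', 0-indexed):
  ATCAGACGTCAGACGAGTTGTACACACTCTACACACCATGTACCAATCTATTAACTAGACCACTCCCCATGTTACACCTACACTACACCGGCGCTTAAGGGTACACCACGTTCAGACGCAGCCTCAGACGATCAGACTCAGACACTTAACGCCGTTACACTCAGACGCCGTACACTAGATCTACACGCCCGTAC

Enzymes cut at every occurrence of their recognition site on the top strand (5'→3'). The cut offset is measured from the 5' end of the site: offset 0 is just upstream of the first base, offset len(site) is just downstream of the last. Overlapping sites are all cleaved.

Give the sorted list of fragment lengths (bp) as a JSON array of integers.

[1,3,5,6,6,6,7,8,9,9,10,11,12,14,16,18,22,31]

Site scan:
  QalIX TCAGAC/1: at [1, 8, 111, 123, 131, 137, 160] ⇒ [2, 9, 112, 124, 132, 138, 161]
  XjeIII TACAC/5: at [20, 29, 72, 78, 83, 101, 155, 170, 181] ⇒ [25, 34, 77, 83, 88, 106, 160, 175, 186]
  YnoII CCATGT/2: at [35, 66] ⇒ [37, 68]

All cut coordinates (distinct, sorted): [2, 9, 25, 34, 37, 68, 77, 83, 88, 106, 112, 124, 132, 138, 160, 161, 175, 186]

Fragments:
  2→9: 7 bp
  9→25: 16 bp
  25→34: 9 bp
  34→37: 3 bp
  37→68: 31 bp
  68→77: 9 bp
  77→83: 6 bp
  83→88: 5 bp
  88→106: 18 bp
  106→112: 6 bp
  112→124: 12 bp
  124→132: 8 bp
  132→138: 6 bp
  138→160: 22 bp
  160→161: 1 bp
  161→175: 14 bp
  175→186: 11 bp
  186→2 (wrap): 194-186+2 = 10 bp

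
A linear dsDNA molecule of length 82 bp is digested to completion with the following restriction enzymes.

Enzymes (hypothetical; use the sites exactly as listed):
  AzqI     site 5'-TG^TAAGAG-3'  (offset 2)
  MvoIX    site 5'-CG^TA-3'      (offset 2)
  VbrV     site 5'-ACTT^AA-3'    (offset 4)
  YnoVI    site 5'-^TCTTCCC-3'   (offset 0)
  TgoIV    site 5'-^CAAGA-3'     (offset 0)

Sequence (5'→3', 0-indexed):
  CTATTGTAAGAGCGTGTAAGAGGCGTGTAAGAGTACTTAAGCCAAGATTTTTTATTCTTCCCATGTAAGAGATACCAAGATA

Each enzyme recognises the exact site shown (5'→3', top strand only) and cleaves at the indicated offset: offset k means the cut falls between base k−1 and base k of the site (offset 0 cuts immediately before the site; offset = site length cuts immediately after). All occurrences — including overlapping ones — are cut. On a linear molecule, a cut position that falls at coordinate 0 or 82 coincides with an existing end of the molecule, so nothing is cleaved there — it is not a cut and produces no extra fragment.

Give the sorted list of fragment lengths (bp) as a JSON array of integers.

[4,6,7,10,10,10,11,11,13]

Site scan:
  AzqI TGTAAGAG/2: at [4, 14, 25, 63] ⇒ [6, 16, 27, 65]
  MvoIX (CGTA, off=2): no sites
  VbrV ACTTAA/4: at [34] ⇒ [38]
  YnoVI TCTTCCC/0: at [55] ⇒ [55]
  TgoIV CAAGA/0: at [42, 75] ⇒ [42, 75]

All cut coordinates (distinct, sorted): [6, 16, 27, 38, 42, 55, 65, 75]

Fragments:
  [0,6): 6 bp
  [6,16): 10 bp
  [16,27): 11 bp
  [27,38): 11 bp
  [38,42): 4 bp
  [42,55): 13 bp
  [55,65): 10 bp
  [65,75): 10 bp
  [75,82): 7 bp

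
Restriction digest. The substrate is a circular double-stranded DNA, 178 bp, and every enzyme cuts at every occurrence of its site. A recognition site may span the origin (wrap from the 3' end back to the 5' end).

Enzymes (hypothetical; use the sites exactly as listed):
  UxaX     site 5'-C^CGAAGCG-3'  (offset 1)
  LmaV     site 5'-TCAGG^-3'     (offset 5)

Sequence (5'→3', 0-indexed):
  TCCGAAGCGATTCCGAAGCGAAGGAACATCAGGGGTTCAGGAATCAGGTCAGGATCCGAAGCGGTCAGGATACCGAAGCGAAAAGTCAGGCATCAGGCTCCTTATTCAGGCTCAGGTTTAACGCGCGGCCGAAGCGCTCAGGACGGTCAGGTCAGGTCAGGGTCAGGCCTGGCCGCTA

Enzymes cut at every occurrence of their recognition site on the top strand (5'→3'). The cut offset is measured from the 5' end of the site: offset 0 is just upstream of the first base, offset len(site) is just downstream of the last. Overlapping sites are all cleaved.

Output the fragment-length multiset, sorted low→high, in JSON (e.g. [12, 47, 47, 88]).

Per-enzyme occurrences:
  UxaX CCGAAGCG/1: at [1, 12, 55, 72, 128] ⇒ [2, 13, 56, 73, 129]
  LmaV TCAGG/5: at [28, 36, 43, 48, 64, 85, 92, 105, 111, 137, 146, 151, 156, 162] ⇒ [33, 41, 48, 53, 69, 90, 97, 110, 116, 142, 151, 156, 161, 167]

All cut coordinates (distinct, sorted): [2, 13, 33, 41, 48, 53, 56, 69, 73, 90, 97, 110, 116, 129, 142, 151, 156, 161, 167]

Fragments:
  2→13: 11 bp
  13→33: 20 bp
  33→41: 8 bp
  41→48: 7 bp
  48→53: 5 bp
  53→56: 3 bp
  56→69: 13 bp
  69→73: 4 bp
  73→90: 17 bp
  90→97: 7 bp
  97→110: 13 bp
  110→116: 6 bp
  116→129: 13 bp
  129→142: 13 bp
  142→151: 9 bp
  151→156: 5 bp
  156→161: 5 bp
  161→167: 6 bp
  167→2 (wrap): 178-167+2 = 13 bp

[3,4,5,5,5,6,6,7,7,8,9,11,13,13,13,13,13,17,20]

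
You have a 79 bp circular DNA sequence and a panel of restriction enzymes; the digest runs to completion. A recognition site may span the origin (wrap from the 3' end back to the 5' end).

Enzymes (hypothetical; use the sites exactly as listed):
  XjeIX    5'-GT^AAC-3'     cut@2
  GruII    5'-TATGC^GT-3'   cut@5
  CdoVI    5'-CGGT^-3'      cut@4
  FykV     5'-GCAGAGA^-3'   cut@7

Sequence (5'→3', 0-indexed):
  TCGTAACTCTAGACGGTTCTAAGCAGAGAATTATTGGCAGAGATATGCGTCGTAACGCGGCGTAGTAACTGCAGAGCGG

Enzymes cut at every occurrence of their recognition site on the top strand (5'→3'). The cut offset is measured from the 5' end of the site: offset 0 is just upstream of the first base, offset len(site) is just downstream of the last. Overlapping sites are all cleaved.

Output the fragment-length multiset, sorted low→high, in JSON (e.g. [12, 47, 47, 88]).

[3,5,5,12,13,13,14,14]

Per-enzyme occurrences:
  XjeIX GTAAC/2: at [2, 51, 64] ⇒ [4, 53, 66]
  GruII TATGCGT/5: at [43] ⇒ [48]
  CdoVI CGGT/4: at [13, 76] ⇒ [1, 17]
  FykV GCAGAGA/7: at [22, 36] ⇒ [29, 43]

Pooled cuts: [1, 4, 17, 29, 43, 48, 53, 66]

Fragment lengths:
  1→4: 3 bp
  4→17: 13 bp
  17→29: 12 bp
  29→43: 14 bp
  43→48: 5 bp
  48→53: 5 bp
  53→66: 13 bp
  66→1 (wrap): 79-66+1 = 14 bp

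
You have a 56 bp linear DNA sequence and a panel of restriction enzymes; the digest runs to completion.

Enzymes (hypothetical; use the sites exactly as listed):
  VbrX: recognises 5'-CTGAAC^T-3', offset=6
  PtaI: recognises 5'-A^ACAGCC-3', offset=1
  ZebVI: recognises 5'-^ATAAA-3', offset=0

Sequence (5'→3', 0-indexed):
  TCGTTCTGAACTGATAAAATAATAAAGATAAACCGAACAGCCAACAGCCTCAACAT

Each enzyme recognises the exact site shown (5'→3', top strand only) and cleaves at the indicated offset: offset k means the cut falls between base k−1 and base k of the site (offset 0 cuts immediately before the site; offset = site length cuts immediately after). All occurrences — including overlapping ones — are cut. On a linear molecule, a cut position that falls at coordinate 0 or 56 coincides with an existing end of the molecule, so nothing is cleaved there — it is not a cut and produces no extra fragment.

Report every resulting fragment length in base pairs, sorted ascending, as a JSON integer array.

Per-enzyme occurrences:
  VbrX CTGAACT/6: at [5] ⇒ [11]
  PtaI AACAGCC/1: at [35, 42] ⇒ [36, 43]
  ZebVI ATAAA/0: at [13, 21, 27] ⇒ [13, 21, 27]

Pooled cuts: [11, 13, 21, 27, 36, 43]

Fragments:
  [0,11): 11 bp
  [11,13): 2 bp
  [13,21): 8 bp
  [21,27): 6 bp
  [27,36): 9 bp
  [36,43): 7 bp
  [43,56): 13 bp

[2,6,7,8,9,11,13]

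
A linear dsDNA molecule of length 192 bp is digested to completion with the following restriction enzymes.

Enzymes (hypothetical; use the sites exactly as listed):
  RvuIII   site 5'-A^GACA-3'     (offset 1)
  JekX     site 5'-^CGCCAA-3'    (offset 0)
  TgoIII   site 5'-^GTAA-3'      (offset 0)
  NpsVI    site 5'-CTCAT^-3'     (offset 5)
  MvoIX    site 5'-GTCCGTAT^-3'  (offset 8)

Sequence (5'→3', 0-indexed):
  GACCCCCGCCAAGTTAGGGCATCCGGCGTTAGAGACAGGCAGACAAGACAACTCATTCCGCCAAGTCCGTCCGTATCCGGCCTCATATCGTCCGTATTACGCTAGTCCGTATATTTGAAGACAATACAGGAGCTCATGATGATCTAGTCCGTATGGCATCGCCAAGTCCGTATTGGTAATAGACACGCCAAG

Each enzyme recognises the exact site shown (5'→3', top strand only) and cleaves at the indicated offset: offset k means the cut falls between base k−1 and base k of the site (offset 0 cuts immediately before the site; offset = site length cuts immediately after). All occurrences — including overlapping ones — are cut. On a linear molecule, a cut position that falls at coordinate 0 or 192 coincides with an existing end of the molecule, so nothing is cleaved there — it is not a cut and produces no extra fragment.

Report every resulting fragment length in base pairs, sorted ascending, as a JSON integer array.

Site scan:
  RvuIII AGACA/1: at [32, 40, 45, 118, 180] ⇒ [33, 41, 46, 119, 181]
  JekX CGCCAA/0: at [6, 58, 159, 185] ⇒ [6, 58, 159, 185]
  TgoIII GTAA/0: at [175] ⇒ [175]
  NpsVI CTCAT/5: at [51, 81, 132] ⇒ [56, 86, 137]
  MvoIX GTCCGTAT/8: at [68, 89, 104, 146, 165] ⇒ [76, 97, 112, 154, 173]

All cut coordinates (distinct, sorted): [6, 33, 41, 46, 56, 58, 76, 86, 97, 112, 119, 137, 154, 159, 173, 175, 181, 185]

Fragments:
  [0,6): 6 bp
  [6,33): 27 bp
  [33,41): 8 bp
  [41,46): 5 bp
  [46,56): 10 bp
  [56,58): 2 bp
  [58,76): 18 bp
  [76,86): 10 bp
  [86,97): 11 bp
  [97,112): 15 bp
  [112,119): 7 bp
  [119,137): 18 bp
  [137,154): 17 bp
  [154,159): 5 bp
  [159,173): 14 bp
  [173,175): 2 bp
  [175,181): 6 bp
  [181,185): 4 bp
  [185,192): 7 bp

[2,2,4,5,5,6,6,7,7,8,10,10,11,14,15,17,18,18,27]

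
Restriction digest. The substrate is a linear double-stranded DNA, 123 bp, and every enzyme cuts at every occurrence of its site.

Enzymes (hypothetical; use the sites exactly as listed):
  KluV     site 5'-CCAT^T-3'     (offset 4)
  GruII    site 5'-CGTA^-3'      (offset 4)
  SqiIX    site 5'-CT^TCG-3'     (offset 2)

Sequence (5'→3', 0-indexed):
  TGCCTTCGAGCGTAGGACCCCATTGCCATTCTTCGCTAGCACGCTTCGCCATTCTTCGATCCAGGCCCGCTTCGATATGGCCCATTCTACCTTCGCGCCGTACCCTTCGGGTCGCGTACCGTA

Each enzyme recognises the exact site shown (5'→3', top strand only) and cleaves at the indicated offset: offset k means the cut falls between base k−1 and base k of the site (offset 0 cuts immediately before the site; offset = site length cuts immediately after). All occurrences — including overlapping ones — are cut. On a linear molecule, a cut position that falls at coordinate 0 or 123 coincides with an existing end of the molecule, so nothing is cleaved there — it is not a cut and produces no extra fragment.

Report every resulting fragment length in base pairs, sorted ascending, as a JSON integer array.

[3,3,4,5,5,6,7,7,9,9,10,12,13,14,16]

Site scan:
  KluV (CCATT, off=4): starts [19, 25, 48, 81] → cuts [23, 29, 52, 85]
  GruII (CGTA, off=4): starts [10, 98, 114, 119] → cuts [14, 102, 118] (position 123 is a terminus of the linear molecule — no cut)
  SqiIX (CTTCG, off=2): starts [3, 30, 43, 53, 69, 90, 104] → cuts [5, 32, 45, 55, 71, 92, 106]

All cut coordinates (distinct, sorted): [5, 14, 23, 29, 32, 45, 52, 55, 71, 85, 92, 102, 106, 118]

Fragment lengths:
  [0,5): 5 bp
  [5,14): 9 bp
  [14,23): 9 bp
  [23,29): 6 bp
  [29,32): 3 bp
  [32,45): 13 bp
  [45,52): 7 bp
  [52,55): 3 bp
  [55,71): 16 bp
  [71,85): 14 bp
  [85,92): 7 bp
  [92,102): 10 bp
  [102,106): 4 bp
  [106,118): 12 bp
  [118,123): 5 bp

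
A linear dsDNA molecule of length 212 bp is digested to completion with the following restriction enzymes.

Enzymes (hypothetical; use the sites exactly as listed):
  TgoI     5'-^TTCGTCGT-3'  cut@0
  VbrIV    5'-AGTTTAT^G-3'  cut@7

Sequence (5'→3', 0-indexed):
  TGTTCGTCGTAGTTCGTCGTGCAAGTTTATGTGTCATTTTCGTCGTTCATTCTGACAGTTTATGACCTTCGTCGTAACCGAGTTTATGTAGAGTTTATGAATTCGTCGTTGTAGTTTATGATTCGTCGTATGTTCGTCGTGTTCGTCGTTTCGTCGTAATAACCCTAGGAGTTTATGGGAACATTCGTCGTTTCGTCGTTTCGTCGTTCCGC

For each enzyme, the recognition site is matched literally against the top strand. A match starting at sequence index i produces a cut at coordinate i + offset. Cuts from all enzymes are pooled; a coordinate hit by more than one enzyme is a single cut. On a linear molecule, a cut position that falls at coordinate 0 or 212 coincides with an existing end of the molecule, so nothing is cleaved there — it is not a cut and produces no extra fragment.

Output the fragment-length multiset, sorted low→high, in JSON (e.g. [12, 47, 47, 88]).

Scan for sites:
  TgoI TTCGTCGT/0: at [2, 12, 38, 67, 101, 121, 132, 141, 149, 183, 191, 199] ⇒ [2, 12, 38, 67, 101, 121, 132, 141, 149, 183, 191, 199]
  VbrIV AGTTTATG/7: at [23, 56, 80, 91, 112, 169] ⇒ [30, 63, 87, 98, 119, 176]

Pooled cuts: [2, 12, 30, 38, 63, 67, 87, 98, 101, 119, 121, 132, 141, 149, 176, 183, 191, 199]

Fragment lengths:
  [0,2): 2 bp
  [2,12): 10 bp
  [12,30): 18 bp
  [30,38): 8 bp
  [38,63): 25 bp
  [63,67): 4 bp
  [67,87): 20 bp
  [87,98): 11 bp
  [98,101): 3 bp
  [101,119): 18 bp
  [119,121): 2 bp
  [121,132): 11 bp
  [132,141): 9 bp
  [141,149): 8 bp
  [149,176): 27 bp
  [176,183): 7 bp
  [183,191): 8 bp
  [191,199): 8 bp
  [199,212): 13 bp

[2,2,3,4,7,8,8,8,8,9,10,11,11,13,18,18,20,25,27]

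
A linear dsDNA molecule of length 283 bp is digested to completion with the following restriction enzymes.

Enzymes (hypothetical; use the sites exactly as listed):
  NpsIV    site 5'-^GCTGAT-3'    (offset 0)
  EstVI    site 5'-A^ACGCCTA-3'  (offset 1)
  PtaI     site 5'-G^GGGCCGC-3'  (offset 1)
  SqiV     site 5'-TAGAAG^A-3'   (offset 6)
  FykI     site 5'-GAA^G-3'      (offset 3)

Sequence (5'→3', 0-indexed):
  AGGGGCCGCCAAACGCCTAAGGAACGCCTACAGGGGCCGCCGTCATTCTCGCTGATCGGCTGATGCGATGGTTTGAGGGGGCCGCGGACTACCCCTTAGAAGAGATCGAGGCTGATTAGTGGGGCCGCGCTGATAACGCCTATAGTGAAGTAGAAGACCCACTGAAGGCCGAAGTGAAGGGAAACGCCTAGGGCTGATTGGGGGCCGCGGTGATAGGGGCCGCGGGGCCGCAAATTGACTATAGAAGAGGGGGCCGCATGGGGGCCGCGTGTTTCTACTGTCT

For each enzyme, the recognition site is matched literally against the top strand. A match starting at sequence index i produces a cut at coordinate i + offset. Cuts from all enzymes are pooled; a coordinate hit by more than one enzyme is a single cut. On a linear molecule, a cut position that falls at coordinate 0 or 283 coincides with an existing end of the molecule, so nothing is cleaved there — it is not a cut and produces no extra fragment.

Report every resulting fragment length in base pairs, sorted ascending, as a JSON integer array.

Site scan:
  NpsIV GCTGAT/0: at [50, 58, 110, 128, 192] ⇒ [50, 58, 110, 128, 192]
  EstVI AACGCCTA/1: at [11, 22, 134, 182] ⇒ [12, 23, 135, 183]
  PtaI GGGGCCGC/1: at [1, 32, 77, 120, 200, 215, 223, 249, 260] ⇒ [2, 33, 78, 121, 201, 216, 224, 250, 261]
  SqiV TAGAAGA/6: at [96, 150, 241] ⇒ [102, 156, 247]
  FykI GAAG/3: at [98, 146, 152, 163, 170, 175, 243] ⇒ [101, 149, 155, 166, 173, 178, 246]

Pooled cuts: [2, 12, 23, 33, 50, 58, 78, 101, 102, 110, 121, 128, 135, 149, 155, 156, 166, 173, 178, 183, 192, 201, 216, 224, 246, 247, 250, 261]

Fragments:
  [0,2): 2 bp
  [2,12): 10 bp
  [12,23): 11 bp
  [23,33): 10 bp
  [33,50): 17 bp
  [50,58): 8 bp
  [58,78): 20 bp
  [78,101): 23 bp
  [101,102): 1 bp
  [102,110): 8 bp
  [110,121): 11 bp
  [121,128): 7 bp
  [128,135): 7 bp
  [135,149): 14 bp
  [149,155): 6 bp
  [155,156): 1 bp
  [156,166): 10 bp
  [166,173): 7 bp
  [173,178): 5 bp
  [178,183): 5 bp
  [183,192): 9 bp
  [192,201): 9 bp
  [201,216): 15 bp
  [216,224): 8 bp
  [224,246): 22 bp
  [246,247): 1 bp
  [247,250): 3 bp
  [250,261): 11 bp
  [261,283): 22 bp

[1,1,1,2,3,5,5,6,7,7,7,8,8,8,9,9,10,10,10,11,11,11,14,15,17,20,22,22,23]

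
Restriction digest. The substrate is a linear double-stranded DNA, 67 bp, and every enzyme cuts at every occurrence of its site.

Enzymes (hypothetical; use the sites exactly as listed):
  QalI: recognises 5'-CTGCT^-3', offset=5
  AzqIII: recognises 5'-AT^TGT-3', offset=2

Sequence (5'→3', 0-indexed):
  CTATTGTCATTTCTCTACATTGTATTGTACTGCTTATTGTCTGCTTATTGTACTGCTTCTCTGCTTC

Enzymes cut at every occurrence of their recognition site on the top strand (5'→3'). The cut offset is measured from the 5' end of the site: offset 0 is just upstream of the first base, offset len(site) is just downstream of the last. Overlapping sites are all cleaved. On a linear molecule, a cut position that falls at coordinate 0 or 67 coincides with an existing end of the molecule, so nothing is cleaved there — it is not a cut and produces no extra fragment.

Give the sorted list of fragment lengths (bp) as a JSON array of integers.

Scan for sites:
  QalI CTGCT/5: at [29, 40, 52, 60] ⇒ [34, 45, 57, 65]
  AzqIII ATTGT/2: at [2, 18, 23, 35, 46] ⇒ [4, 20, 25, 37, 48]

All cut coordinates (distinct, sorted): [4, 20, 25, 34, 37, 45, 48, 57, 65]

Fragments:
  [0,4): 4 bp
  [4,20): 16 bp
  [20,25): 5 bp
  [25,34): 9 bp
  [34,37): 3 bp
  [37,45): 8 bp
  [45,48): 3 bp
  [48,57): 9 bp
  [57,65): 8 bp
  [65,67): 2 bp

[2,3,3,4,5,8,8,9,9,16]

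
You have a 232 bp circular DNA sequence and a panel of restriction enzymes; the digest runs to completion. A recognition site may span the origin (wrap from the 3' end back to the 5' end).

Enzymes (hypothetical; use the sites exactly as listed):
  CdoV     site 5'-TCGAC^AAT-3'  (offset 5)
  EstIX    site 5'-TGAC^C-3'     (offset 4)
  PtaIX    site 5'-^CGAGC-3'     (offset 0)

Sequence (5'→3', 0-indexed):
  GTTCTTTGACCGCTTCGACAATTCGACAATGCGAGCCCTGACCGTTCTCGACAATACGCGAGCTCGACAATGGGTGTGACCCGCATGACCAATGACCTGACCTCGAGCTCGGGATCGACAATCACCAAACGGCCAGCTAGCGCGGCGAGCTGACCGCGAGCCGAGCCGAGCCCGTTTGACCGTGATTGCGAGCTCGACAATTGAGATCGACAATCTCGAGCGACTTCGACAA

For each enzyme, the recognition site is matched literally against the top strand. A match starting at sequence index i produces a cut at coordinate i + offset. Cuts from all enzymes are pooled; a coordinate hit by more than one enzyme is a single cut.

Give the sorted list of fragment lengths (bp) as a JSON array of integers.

Site scan:
  CdoV TCGACAAT/5: at [14, 22, 47, 63, 114, 193, 206] ⇒ [19, 27, 52, 68, 119, 198, 211]
  EstIX TGACC/4: at [6, 38, 76, 85, 92, 97, 150, 176] ⇒ [10, 42, 80, 89, 96, 101, 154, 180]
  PtaIX CGAGC/0: at [31, 58, 103, 145, 156, 161, 166, 188, 216] ⇒ [31, 58, 103, 145, 156, 161, 166, 188, 216]

Pooled cuts: [10, 19, 27, 31, 42, 52, 58, 68, 80, 89, 96, 101, 103, 119, 145, 154, 156, 161, 166, 180, 188, 198, 211, 216]

Fragment lengths:
  10→19: 9 bp
  19→27: 8 bp
  27→31: 4 bp
  31→42: 11 bp
  42→52: 10 bp
  52→58: 6 bp
  58→68: 10 bp
  68→80: 12 bp
  80→89: 9 bp
  89→96: 7 bp
  96→101: 5 bp
  101→103: 2 bp
  103→119: 16 bp
  119→145: 26 bp
  145→154: 9 bp
  154→156: 2 bp
  156→161: 5 bp
  161→166: 5 bp
  166→180: 14 bp
  180→188: 8 bp
  188→198: 10 bp
  198→211: 13 bp
  211→216: 5 bp
  216→10 (wrap): 232-216+10 = 26 bp

[2,2,4,5,5,5,5,6,7,8,8,9,9,9,10,10,10,11,12,13,14,16,26,26]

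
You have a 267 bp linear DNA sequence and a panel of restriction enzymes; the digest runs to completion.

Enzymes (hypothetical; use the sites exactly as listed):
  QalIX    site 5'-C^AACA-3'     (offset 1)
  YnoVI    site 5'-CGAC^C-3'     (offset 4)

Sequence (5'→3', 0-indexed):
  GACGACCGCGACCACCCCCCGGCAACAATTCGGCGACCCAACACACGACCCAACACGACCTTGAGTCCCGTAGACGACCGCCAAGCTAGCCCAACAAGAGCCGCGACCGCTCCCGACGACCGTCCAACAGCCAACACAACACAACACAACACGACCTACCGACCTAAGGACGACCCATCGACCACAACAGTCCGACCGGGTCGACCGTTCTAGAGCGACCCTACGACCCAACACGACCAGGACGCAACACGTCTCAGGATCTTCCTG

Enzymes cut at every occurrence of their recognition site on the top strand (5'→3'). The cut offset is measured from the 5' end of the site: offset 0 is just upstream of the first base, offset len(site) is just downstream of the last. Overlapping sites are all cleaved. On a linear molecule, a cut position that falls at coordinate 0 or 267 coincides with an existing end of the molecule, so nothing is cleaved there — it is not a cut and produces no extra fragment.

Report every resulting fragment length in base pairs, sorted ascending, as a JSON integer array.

Per-enzyme occurrences:
  QalIX (CAACA, off=1): starts [22, 38, 50, 91, 124, 131, 136, 141, 146, 184, 228, 244] → cuts [23, 39, 51, 92, 125, 132, 137, 142, 147, 185, 229, 245]
  YnoVI (CGACC, off=4): starts [2, 8, 33, 45, 55, 74, 103, 116, 151, 159, 170, 178, 192, 201, 215, 223, 233] → cuts [6, 12, 37, 49, 59, 78, 107, 120, 155, 163, 174, 182, 196, 205, 219, 227, 237]

All cut coordinates (distinct, sorted): [6, 12, 23, 37, 39, 49, 51, 59, 78, 92, 107, 120, 125, 132, 137, 142, 147, 155, 163, 174, 182, 185, 196, 205, 219, 227, 229, 237, 245]

Fragment lengths:
  [0,6): 6 bp
  [6,12): 6 bp
  [12,23): 11 bp
  [23,37): 14 bp
  [37,39): 2 bp
  [39,49): 10 bp
  [49,51): 2 bp
  [51,59): 8 bp
  [59,78): 19 bp
  [78,92): 14 bp
  [92,107): 15 bp
  [107,120): 13 bp
  [120,125): 5 bp
  [125,132): 7 bp
  [132,137): 5 bp
  [137,142): 5 bp
  [142,147): 5 bp
  [147,155): 8 bp
  [155,163): 8 bp
  [163,174): 11 bp
  [174,182): 8 bp
  [182,185): 3 bp
  [185,196): 11 bp
  [196,205): 9 bp
  [205,219): 14 bp
  [219,227): 8 bp
  [227,229): 2 bp
  [229,237): 8 bp
  [237,245): 8 bp
  [245,267): 22 bp

[2,2,2,3,5,5,5,5,6,6,7,8,8,8,8,8,8,8,9,10,11,11,11,13,14,14,14,15,19,22]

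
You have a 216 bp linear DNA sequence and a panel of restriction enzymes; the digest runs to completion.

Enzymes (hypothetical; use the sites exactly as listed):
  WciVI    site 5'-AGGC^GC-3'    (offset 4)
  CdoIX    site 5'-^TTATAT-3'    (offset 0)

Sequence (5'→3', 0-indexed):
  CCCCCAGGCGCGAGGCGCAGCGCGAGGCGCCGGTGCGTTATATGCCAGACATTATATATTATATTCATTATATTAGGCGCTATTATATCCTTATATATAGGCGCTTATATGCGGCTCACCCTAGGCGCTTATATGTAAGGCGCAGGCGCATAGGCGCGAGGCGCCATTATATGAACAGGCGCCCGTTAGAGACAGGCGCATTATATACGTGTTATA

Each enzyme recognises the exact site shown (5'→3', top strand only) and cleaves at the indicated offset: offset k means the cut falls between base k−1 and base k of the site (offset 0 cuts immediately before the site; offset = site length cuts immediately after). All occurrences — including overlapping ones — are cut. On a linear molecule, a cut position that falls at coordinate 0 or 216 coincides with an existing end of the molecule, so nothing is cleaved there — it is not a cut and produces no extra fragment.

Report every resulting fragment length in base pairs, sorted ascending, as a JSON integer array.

Scan for sites:
  WciVI AGGCGC/4: at [5, 12, 24, 74, 98, 122, 137, 143, 151, 158, 176, 193] ⇒ [9, 16, 28, 78, 102, 126, 141, 147, 155, 162, 180, 197]
  CdoIX TTATAT/0: at [37, 51, 58, 67, 82, 90, 104, 128, 166, 200] ⇒ [37, 51, 58, 67, 82, 90, 104, 128, 166, 200]

Pooled cuts: [9, 16, 28, 37, 51, 58, 67, 78, 82, 90, 102, 104, 126, 128, 141, 147, 155, 162, 166, 180, 197, 200]

Fragments:
  [0,9): 9 bp
  [9,16): 7 bp
  [16,28): 12 bp
  [28,37): 9 bp
  [37,51): 14 bp
  [51,58): 7 bp
  [58,67): 9 bp
  [67,78): 11 bp
  [78,82): 4 bp
  [82,90): 8 bp
  [90,102): 12 bp
  [102,104): 2 bp
  [104,126): 22 bp
  [126,128): 2 bp
  [128,141): 13 bp
  [141,147): 6 bp
  [147,155): 8 bp
  [155,162): 7 bp
  [162,166): 4 bp
  [166,180): 14 bp
  [180,197): 17 bp
  [197,200): 3 bp
  [200,216): 16 bp

[2,2,3,4,4,6,7,7,7,8,8,9,9,9,11,12,12,13,14,14,16,17,22]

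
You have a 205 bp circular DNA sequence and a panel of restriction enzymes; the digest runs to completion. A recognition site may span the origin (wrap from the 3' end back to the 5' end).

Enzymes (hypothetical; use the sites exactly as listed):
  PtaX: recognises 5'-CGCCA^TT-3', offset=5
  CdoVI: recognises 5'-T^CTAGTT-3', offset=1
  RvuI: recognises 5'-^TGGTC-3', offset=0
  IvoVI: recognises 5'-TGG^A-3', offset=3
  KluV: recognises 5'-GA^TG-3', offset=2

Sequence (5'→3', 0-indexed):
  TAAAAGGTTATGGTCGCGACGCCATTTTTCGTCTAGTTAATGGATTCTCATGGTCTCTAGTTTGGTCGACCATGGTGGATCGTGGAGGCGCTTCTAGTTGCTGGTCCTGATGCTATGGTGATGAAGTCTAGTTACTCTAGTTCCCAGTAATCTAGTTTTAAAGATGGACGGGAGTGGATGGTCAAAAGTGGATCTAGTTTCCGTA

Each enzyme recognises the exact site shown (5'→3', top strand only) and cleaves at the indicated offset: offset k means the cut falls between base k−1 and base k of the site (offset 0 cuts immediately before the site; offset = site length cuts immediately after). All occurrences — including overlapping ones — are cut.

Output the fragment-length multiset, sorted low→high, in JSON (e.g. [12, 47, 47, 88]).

Scan for sites:
  PtaX CGCCATT/5: at [19] ⇒ [24]
  CdoVI TCTAGTT/1: at [31, 55, 92, 126, 135, 150, 192] ⇒ [32, 56, 93, 127, 136, 151, 193]
  RvuI TGGTC/0: at [10, 50, 62, 101, 178] ⇒ [10, 50, 62, 101, 178]
  IvoVI TGGA/3: at [40, 75, 82, 164, 174, 188] ⇒ [43, 78, 85, 167, 177, 191]
  KluV GATG/2: at [108, 119, 162, 176] ⇒ [110, 121, 164, 178]

Pooled cuts: [10, 24, 32, 43, 50, 56, 62, 78, 85, 93, 101, 110, 121, 127, 136, 151, 164, 167, 177, 178, 191, 193]

Fragments:
  10→24: 14 bp
  24→32: 8 bp
  32→43: 11 bp
  43→50: 7 bp
  50→56: 6 bp
  56→62: 6 bp
  62→78: 16 bp
  78→85: 7 bp
  85→93: 8 bp
  93→101: 8 bp
  101→110: 9 bp
  110→121: 11 bp
  121→127: 6 bp
  127→136: 9 bp
  136→151: 15 bp
  151→164: 13 bp
  164→167: 3 bp
  167→177: 10 bp
  177→178: 1 bp
  178→191: 13 bp
  191→193: 2 bp
  193→10 (wrap): 205-193+10 = 22 bp

[1,2,3,6,6,6,7,7,8,8,8,9,9,10,11,11,13,13,14,15,16,22]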